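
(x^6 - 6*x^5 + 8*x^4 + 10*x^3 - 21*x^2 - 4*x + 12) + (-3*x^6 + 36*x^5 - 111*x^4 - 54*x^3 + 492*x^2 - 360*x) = -2*x^6 + 30*x^5 - 103*x^4 - 44*x^3 + 471*x^2 - 364*x + 12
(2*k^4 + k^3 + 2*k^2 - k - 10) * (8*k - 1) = 16*k^5 + 6*k^4 + 15*k^3 - 10*k^2 - 79*k + 10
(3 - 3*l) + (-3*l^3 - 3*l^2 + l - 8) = -3*l^3 - 3*l^2 - 2*l - 5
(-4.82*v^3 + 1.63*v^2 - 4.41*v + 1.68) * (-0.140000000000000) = 0.6748*v^3 - 0.2282*v^2 + 0.6174*v - 0.2352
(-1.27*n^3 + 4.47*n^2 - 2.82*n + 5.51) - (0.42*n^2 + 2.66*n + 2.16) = -1.27*n^3 + 4.05*n^2 - 5.48*n + 3.35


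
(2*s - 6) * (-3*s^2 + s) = -6*s^3 + 20*s^2 - 6*s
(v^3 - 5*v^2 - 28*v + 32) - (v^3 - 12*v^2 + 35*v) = 7*v^2 - 63*v + 32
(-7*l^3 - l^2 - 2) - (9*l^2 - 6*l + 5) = -7*l^3 - 10*l^2 + 6*l - 7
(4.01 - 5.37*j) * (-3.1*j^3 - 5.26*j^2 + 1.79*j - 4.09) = 16.647*j^4 + 15.8152*j^3 - 30.7049*j^2 + 29.1412*j - 16.4009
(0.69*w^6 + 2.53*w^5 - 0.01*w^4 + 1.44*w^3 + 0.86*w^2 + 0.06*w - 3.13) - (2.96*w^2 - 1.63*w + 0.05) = 0.69*w^6 + 2.53*w^5 - 0.01*w^4 + 1.44*w^3 - 2.1*w^2 + 1.69*w - 3.18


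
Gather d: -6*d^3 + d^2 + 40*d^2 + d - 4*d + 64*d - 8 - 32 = -6*d^3 + 41*d^2 + 61*d - 40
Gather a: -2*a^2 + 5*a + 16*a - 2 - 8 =-2*a^2 + 21*a - 10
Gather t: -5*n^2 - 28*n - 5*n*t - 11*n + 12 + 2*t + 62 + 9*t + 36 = -5*n^2 - 39*n + t*(11 - 5*n) + 110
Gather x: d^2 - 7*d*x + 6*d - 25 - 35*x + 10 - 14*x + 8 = d^2 + 6*d + x*(-7*d - 49) - 7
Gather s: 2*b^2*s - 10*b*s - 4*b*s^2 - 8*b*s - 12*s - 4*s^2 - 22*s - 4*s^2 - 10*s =s^2*(-4*b - 8) + s*(2*b^2 - 18*b - 44)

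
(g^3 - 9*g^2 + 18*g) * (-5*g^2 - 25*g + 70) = -5*g^5 + 20*g^4 + 205*g^3 - 1080*g^2 + 1260*g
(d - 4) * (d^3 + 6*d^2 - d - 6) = d^4 + 2*d^3 - 25*d^2 - 2*d + 24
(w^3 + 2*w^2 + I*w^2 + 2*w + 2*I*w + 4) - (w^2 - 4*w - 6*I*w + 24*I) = w^3 + w^2 + I*w^2 + 6*w + 8*I*w + 4 - 24*I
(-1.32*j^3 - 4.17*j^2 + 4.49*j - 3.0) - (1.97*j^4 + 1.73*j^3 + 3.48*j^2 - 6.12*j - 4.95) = -1.97*j^4 - 3.05*j^3 - 7.65*j^2 + 10.61*j + 1.95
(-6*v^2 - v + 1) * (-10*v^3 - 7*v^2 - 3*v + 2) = 60*v^5 + 52*v^4 + 15*v^3 - 16*v^2 - 5*v + 2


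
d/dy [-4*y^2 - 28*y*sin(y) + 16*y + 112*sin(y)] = -28*y*cos(y) - 8*y - 28*sin(y) + 112*cos(y) + 16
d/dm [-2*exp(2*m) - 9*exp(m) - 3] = (-4*exp(m) - 9)*exp(m)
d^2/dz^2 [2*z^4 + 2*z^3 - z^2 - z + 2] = 24*z^2 + 12*z - 2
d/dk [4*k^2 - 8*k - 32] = 8*k - 8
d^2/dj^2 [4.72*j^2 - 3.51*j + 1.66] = 9.44000000000000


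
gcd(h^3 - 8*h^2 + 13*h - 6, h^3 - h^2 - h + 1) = h^2 - 2*h + 1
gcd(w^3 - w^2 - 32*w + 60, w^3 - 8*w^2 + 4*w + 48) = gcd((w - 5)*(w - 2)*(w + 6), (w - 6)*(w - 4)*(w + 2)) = 1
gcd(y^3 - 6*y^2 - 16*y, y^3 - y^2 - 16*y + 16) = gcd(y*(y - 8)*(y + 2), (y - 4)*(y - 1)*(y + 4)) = 1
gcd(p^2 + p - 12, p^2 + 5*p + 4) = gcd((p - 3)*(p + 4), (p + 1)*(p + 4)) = p + 4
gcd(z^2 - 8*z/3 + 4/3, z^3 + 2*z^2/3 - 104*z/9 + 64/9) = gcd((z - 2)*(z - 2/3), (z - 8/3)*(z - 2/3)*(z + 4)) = z - 2/3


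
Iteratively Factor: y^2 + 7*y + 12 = (y + 4)*(y + 3)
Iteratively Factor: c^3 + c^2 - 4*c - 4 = (c - 2)*(c^2 + 3*c + 2) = (c - 2)*(c + 2)*(c + 1)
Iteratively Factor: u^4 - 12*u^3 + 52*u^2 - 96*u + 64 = (u - 4)*(u^3 - 8*u^2 + 20*u - 16) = (u - 4)*(u - 2)*(u^2 - 6*u + 8) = (u - 4)*(u - 2)^2*(u - 4)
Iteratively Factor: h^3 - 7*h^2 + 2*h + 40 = (h - 4)*(h^2 - 3*h - 10) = (h - 4)*(h + 2)*(h - 5)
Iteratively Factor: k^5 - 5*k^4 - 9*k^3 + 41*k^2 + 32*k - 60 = (k - 5)*(k^4 - 9*k^2 - 4*k + 12) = (k - 5)*(k + 2)*(k^3 - 2*k^2 - 5*k + 6) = (k - 5)*(k - 3)*(k + 2)*(k^2 + k - 2) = (k - 5)*(k - 3)*(k - 1)*(k + 2)*(k + 2)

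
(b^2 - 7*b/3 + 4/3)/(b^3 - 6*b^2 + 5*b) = (b - 4/3)/(b*(b - 5))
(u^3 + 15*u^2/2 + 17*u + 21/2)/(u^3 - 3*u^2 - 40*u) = (2*u^3 + 15*u^2 + 34*u + 21)/(2*u*(u^2 - 3*u - 40))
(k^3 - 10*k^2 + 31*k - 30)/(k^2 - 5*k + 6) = k - 5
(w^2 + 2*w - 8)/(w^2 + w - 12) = (w - 2)/(w - 3)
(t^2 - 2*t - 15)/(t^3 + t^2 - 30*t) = (t + 3)/(t*(t + 6))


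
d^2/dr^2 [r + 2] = 0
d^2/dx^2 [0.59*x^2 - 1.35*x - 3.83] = 1.18000000000000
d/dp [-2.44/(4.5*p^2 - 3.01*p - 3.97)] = (21.96*p - 7.3444)/(-4.5*p^2 + 3.01*p + 3.97)^2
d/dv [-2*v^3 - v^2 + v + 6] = -6*v^2 - 2*v + 1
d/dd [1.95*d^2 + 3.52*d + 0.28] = 3.9*d + 3.52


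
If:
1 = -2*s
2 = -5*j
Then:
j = -2/5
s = -1/2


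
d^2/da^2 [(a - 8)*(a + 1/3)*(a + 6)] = 6*a - 10/3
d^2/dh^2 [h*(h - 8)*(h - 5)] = 6*h - 26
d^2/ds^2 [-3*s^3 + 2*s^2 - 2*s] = 4 - 18*s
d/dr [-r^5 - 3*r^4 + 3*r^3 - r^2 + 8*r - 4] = -5*r^4 - 12*r^3 + 9*r^2 - 2*r + 8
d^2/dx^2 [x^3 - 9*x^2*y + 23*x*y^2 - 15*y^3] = 6*x - 18*y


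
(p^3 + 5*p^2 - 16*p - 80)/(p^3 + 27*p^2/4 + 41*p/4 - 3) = 4*(p^2 + p - 20)/(4*p^2 + 11*p - 3)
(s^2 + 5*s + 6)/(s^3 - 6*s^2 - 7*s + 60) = (s + 2)/(s^2 - 9*s + 20)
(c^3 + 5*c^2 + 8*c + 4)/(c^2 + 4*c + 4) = c + 1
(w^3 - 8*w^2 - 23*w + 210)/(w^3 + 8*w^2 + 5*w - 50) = (w^2 - 13*w + 42)/(w^2 + 3*w - 10)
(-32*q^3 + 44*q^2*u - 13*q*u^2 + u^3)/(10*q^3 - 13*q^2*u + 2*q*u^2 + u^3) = (-32*q^2 + 12*q*u - u^2)/(10*q^2 - 3*q*u - u^2)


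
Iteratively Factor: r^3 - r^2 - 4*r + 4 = (r + 2)*(r^2 - 3*r + 2) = (r - 1)*(r + 2)*(r - 2)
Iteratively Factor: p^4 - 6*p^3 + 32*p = (p + 2)*(p^3 - 8*p^2 + 16*p) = (p - 4)*(p + 2)*(p^2 - 4*p) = p*(p - 4)*(p + 2)*(p - 4)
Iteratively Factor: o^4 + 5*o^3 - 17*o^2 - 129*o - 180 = (o + 3)*(o^3 + 2*o^2 - 23*o - 60) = (o + 3)^2*(o^2 - o - 20) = (o + 3)^2*(o + 4)*(o - 5)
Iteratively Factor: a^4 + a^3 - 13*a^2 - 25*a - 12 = (a + 1)*(a^3 - 13*a - 12) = (a - 4)*(a + 1)*(a^2 + 4*a + 3) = (a - 4)*(a + 1)^2*(a + 3)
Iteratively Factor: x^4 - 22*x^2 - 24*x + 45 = (x + 3)*(x^3 - 3*x^2 - 13*x + 15) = (x + 3)^2*(x^2 - 6*x + 5) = (x - 5)*(x + 3)^2*(x - 1)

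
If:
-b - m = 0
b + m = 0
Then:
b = -m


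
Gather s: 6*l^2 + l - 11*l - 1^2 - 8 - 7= 6*l^2 - 10*l - 16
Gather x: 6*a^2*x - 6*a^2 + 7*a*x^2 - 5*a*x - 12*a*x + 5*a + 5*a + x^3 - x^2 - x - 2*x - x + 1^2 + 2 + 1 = -6*a^2 + 10*a + x^3 + x^2*(7*a - 1) + x*(6*a^2 - 17*a - 4) + 4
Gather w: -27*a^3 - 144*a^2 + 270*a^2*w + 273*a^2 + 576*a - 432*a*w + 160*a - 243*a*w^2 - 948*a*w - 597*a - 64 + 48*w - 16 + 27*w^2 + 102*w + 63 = -27*a^3 + 129*a^2 + 139*a + w^2*(27 - 243*a) + w*(270*a^2 - 1380*a + 150) - 17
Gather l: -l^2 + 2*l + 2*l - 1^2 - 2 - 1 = -l^2 + 4*l - 4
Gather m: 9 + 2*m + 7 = 2*m + 16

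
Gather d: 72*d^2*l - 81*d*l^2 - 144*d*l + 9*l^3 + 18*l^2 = 72*d^2*l + d*(-81*l^2 - 144*l) + 9*l^3 + 18*l^2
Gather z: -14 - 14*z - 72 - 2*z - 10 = -16*z - 96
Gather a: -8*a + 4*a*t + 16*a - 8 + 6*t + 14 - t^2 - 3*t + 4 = a*(4*t + 8) - t^2 + 3*t + 10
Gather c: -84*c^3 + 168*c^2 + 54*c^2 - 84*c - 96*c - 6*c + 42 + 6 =-84*c^3 + 222*c^2 - 186*c + 48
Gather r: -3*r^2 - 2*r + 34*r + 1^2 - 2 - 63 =-3*r^2 + 32*r - 64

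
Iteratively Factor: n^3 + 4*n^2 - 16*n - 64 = (n - 4)*(n^2 + 8*n + 16) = (n - 4)*(n + 4)*(n + 4)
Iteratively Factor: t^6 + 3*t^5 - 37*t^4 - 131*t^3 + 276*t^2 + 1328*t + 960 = (t - 4)*(t^5 + 7*t^4 - 9*t^3 - 167*t^2 - 392*t - 240) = (t - 5)*(t - 4)*(t^4 + 12*t^3 + 51*t^2 + 88*t + 48) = (t - 5)*(t - 4)*(t + 3)*(t^3 + 9*t^2 + 24*t + 16) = (t - 5)*(t - 4)*(t + 3)*(t + 4)*(t^2 + 5*t + 4) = (t - 5)*(t - 4)*(t + 3)*(t + 4)^2*(t + 1)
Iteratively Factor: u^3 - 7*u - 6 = (u + 2)*(u^2 - 2*u - 3) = (u - 3)*(u + 2)*(u + 1)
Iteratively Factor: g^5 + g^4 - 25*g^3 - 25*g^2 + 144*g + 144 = (g - 4)*(g^4 + 5*g^3 - 5*g^2 - 45*g - 36) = (g - 4)*(g + 4)*(g^3 + g^2 - 9*g - 9) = (g - 4)*(g + 1)*(g + 4)*(g^2 - 9) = (g - 4)*(g - 3)*(g + 1)*(g + 4)*(g + 3)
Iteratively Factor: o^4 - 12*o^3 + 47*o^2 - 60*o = (o - 5)*(o^3 - 7*o^2 + 12*o) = (o - 5)*(o - 3)*(o^2 - 4*o) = o*(o - 5)*(o - 3)*(o - 4)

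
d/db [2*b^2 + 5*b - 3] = 4*b + 5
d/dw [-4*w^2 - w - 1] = -8*w - 1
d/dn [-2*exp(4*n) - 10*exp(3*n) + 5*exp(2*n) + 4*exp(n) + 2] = (-8*exp(3*n) - 30*exp(2*n) + 10*exp(n) + 4)*exp(n)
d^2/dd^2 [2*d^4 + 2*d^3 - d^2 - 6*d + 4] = 24*d^2 + 12*d - 2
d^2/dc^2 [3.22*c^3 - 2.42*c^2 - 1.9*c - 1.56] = 19.32*c - 4.84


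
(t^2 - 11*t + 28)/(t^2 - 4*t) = (t - 7)/t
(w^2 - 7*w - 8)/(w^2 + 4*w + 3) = (w - 8)/(w + 3)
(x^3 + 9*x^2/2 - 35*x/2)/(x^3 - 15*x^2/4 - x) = 2*(-2*x^2 - 9*x + 35)/(-4*x^2 + 15*x + 4)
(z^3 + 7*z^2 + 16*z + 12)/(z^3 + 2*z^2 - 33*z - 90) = (z^2 + 4*z + 4)/(z^2 - z - 30)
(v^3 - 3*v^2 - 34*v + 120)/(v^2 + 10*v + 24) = (v^2 - 9*v + 20)/(v + 4)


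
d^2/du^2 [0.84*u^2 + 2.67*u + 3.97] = 1.68000000000000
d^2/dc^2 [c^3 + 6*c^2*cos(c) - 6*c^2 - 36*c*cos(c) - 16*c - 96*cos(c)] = -6*c^2*cos(c) - 24*c*sin(c) + 36*c*cos(c) + 6*c + 72*sin(c) + 108*cos(c) - 12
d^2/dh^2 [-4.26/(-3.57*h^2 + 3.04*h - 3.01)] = (-108.586548*h^2 + 92.465856*h + 4.26*(7.14*h - 3.04)*(14.28*h - 6.08) - 91.553364)/(3.57*h^2 - 3.04*h + 3.01)^3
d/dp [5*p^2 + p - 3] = 10*p + 1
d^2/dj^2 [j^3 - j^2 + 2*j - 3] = 6*j - 2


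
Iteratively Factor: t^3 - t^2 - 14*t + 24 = (t + 4)*(t^2 - 5*t + 6) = (t - 3)*(t + 4)*(t - 2)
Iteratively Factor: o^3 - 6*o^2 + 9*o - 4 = (o - 1)*(o^2 - 5*o + 4) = (o - 4)*(o - 1)*(o - 1)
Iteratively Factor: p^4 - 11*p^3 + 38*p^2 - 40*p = (p - 5)*(p^3 - 6*p^2 + 8*p) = (p - 5)*(p - 2)*(p^2 - 4*p) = p*(p - 5)*(p - 2)*(p - 4)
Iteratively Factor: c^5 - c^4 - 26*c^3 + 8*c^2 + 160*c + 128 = (c + 1)*(c^4 - 2*c^3 - 24*c^2 + 32*c + 128) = (c - 4)*(c + 1)*(c^3 + 2*c^2 - 16*c - 32) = (c - 4)*(c + 1)*(c + 2)*(c^2 - 16) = (c - 4)^2*(c + 1)*(c + 2)*(c + 4)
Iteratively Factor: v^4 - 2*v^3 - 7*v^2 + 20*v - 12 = (v - 2)*(v^3 - 7*v + 6) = (v - 2)^2*(v^2 + 2*v - 3) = (v - 2)^2*(v - 1)*(v + 3)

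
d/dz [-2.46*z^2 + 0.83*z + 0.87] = 0.83 - 4.92*z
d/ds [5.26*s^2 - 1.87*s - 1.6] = 10.52*s - 1.87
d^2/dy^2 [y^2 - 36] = 2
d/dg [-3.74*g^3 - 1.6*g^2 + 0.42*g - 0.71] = -11.22*g^2 - 3.2*g + 0.42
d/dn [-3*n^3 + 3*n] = 3 - 9*n^2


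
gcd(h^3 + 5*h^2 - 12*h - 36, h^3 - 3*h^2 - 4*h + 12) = h^2 - h - 6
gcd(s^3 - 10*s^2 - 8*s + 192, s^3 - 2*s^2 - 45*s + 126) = s - 6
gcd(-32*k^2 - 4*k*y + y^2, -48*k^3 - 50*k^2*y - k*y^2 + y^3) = -8*k + y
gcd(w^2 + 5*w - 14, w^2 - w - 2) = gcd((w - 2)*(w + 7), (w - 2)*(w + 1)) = w - 2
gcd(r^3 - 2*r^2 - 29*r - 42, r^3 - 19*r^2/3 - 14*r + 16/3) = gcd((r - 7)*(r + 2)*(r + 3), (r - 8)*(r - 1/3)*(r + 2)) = r + 2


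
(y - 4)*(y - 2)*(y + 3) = y^3 - 3*y^2 - 10*y + 24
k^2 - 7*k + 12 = (k - 4)*(k - 3)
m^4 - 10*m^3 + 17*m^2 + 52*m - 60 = (m - 6)*(m - 5)*(m - 1)*(m + 2)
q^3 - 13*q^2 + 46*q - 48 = (q - 8)*(q - 3)*(q - 2)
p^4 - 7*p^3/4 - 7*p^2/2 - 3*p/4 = p*(p - 3)*(p + 1/4)*(p + 1)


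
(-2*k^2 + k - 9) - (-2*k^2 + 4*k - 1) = -3*k - 8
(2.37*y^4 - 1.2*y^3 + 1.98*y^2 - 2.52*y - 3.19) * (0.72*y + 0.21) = 1.7064*y^5 - 0.3663*y^4 + 1.1736*y^3 - 1.3986*y^2 - 2.826*y - 0.6699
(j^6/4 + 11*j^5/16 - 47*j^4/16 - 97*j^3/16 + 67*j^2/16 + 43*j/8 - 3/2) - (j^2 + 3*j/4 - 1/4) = j^6/4 + 11*j^5/16 - 47*j^4/16 - 97*j^3/16 + 51*j^2/16 + 37*j/8 - 5/4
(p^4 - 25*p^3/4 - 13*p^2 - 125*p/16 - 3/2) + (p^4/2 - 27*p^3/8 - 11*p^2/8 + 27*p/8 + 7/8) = 3*p^4/2 - 77*p^3/8 - 115*p^2/8 - 71*p/16 - 5/8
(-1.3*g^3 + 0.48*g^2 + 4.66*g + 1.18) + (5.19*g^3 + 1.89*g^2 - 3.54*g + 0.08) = 3.89*g^3 + 2.37*g^2 + 1.12*g + 1.26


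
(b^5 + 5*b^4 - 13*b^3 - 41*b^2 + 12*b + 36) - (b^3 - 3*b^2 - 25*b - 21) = b^5 + 5*b^4 - 14*b^3 - 38*b^2 + 37*b + 57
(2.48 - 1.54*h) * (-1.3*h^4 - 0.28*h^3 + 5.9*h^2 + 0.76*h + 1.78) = 2.002*h^5 - 2.7928*h^4 - 9.7804*h^3 + 13.4616*h^2 - 0.8564*h + 4.4144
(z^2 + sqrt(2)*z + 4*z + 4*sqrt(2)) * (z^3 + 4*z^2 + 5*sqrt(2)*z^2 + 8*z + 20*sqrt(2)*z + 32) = z^5 + 8*z^4 + 6*sqrt(2)*z^4 + 34*z^3 + 48*sqrt(2)*z^3 + 144*z^2 + 104*sqrt(2)*z^2 + 64*sqrt(2)*z + 288*z + 128*sqrt(2)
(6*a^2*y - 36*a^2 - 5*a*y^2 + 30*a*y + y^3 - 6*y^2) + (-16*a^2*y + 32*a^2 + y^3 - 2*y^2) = -10*a^2*y - 4*a^2 - 5*a*y^2 + 30*a*y + 2*y^3 - 8*y^2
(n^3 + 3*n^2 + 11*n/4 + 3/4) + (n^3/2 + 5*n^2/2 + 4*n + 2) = 3*n^3/2 + 11*n^2/2 + 27*n/4 + 11/4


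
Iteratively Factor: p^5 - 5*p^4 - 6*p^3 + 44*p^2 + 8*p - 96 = (p - 4)*(p^4 - p^3 - 10*p^2 + 4*p + 24) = (p - 4)*(p - 2)*(p^3 + p^2 - 8*p - 12) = (p - 4)*(p - 2)*(p + 2)*(p^2 - p - 6) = (p - 4)*(p - 3)*(p - 2)*(p + 2)*(p + 2)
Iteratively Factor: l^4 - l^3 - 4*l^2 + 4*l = (l + 2)*(l^3 - 3*l^2 + 2*l) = (l - 2)*(l + 2)*(l^2 - l) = (l - 2)*(l - 1)*(l + 2)*(l)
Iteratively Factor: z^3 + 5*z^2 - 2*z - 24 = (z - 2)*(z^2 + 7*z + 12) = (z - 2)*(z + 4)*(z + 3)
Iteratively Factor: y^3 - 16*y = (y)*(y^2 - 16) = y*(y - 4)*(y + 4)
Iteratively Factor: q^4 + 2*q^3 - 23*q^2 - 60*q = (q)*(q^3 + 2*q^2 - 23*q - 60) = q*(q + 4)*(q^2 - 2*q - 15) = q*(q + 3)*(q + 4)*(q - 5)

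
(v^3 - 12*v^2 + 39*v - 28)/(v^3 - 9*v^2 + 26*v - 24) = (v^2 - 8*v + 7)/(v^2 - 5*v + 6)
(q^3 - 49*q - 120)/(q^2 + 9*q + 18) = (q^2 - 3*q - 40)/(q + 6)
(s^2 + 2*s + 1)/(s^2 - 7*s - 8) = (s + 1)/(s - 8)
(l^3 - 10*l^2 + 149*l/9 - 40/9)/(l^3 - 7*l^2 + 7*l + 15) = (9*l^3 - 90*l^2 + 149*l - 40)/(9*(l^3 - 7*l^2 + 7*l + 15))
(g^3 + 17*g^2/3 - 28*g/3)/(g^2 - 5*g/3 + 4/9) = 3*g*(g + 7)/(3*g - 1)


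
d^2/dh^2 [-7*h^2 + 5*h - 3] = -14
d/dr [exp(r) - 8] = exp(r)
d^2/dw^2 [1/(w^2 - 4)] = 2*(3*w^2 + 4)/(w^2 - 4)^3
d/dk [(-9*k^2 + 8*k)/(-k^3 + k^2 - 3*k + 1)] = (-k*(9*k - 8)*(3*k^2 - 2*k + 3) + 2*(9*k - 4)*(k^3 - k^2 + 3*k - 1))/(k^3 - k^2 + 3*k - 1)^2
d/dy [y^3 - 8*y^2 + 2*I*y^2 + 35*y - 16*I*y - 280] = 3*y^2 + 4*y*(-4 + I) + 35 - 16*I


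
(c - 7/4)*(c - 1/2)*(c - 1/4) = c^3 - 5*c^2/2 + 23*c/16 - 7/32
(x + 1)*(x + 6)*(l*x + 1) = l*x^3 + 7*l*x^2 + 6*l*x + x^2 + 7*x + 6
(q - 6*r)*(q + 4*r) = q^2 - 2*q*r - 24*r^2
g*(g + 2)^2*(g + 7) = g^4 + 11*g^3 + 32*g^2 + 28*g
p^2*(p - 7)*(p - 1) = p^4 - 8*p^3 + 7*p^2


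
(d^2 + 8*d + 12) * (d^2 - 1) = d^4 + 8*d^3 + 11*d^2 - 8*d - 12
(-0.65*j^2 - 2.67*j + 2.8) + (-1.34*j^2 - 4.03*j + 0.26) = -1.99*j^2 - 6.7*j + 3.06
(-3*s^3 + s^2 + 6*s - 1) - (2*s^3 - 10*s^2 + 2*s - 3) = -5*s^3 + 11*s^2 + 4*s + 2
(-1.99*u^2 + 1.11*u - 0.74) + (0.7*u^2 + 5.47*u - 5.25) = -1.29*u^2 + 6.58*u - 5.99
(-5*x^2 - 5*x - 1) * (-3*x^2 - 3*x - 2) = 15*x^4 + 30*x^3 + 28*x^2 + 13*x + 2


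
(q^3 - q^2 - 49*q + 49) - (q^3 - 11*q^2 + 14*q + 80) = 10*q^2 - 63*q - 31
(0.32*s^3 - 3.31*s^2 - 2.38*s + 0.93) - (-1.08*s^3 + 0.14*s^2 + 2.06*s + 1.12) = 1.4*s^3 - 3.45*s^2 - 4.44*s - 0.19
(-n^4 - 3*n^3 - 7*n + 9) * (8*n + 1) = -8*n^5 - 25*n^4 - 3*n^3 - 56*n^2 + 65*n + 9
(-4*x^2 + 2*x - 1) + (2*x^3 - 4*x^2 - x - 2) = 2*x^3 - 8*x^2 + x - 3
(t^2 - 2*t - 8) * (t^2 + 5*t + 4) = t^4 + 3*t^3 - 14*t^2 - 48*t - 32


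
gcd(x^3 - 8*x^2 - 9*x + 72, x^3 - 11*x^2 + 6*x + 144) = x^2 - 5*x - 24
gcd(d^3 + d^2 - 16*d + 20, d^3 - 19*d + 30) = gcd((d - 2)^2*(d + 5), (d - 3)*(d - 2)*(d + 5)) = d^2 + 3*d - 10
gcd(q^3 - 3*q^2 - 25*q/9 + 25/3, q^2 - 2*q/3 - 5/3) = q - 5/3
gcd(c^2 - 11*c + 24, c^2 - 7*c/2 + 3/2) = c - 3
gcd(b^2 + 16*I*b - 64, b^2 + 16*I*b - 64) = b^2 + 16*I*b - 64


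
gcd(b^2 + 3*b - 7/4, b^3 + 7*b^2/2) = b + 7/2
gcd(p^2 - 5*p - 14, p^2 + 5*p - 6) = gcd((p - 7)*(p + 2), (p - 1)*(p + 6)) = 1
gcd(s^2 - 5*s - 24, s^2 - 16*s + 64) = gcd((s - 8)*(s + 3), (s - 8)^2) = s - 8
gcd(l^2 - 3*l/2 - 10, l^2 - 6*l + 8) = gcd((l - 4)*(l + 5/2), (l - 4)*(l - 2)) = l - 4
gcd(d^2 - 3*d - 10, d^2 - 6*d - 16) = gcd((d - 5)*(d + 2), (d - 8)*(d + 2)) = d + 2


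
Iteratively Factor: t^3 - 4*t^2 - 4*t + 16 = (t + 2)*(t^2 - 6*t + 8) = (t - 4)*(t + 2)*(t - 2)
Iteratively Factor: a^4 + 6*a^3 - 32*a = (a + 4)*(a^3 + 2*a^2 - 8*a) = (a - 2)*(a + 4)*(a^2 + 4*a) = a*(a - 2)*(a + 4)*(a + 4)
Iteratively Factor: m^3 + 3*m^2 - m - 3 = (m + 3)*(m^2 - 1) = (m - 1)*(m + 3)*(m + 1)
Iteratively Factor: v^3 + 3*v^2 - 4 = (v + 2)*(v^2 + v - 2) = (v + 2)^2*(v - 1)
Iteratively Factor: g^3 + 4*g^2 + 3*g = (g + 1)*(g^2 + 3*g) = (g + 1)*(g + 3)*(g)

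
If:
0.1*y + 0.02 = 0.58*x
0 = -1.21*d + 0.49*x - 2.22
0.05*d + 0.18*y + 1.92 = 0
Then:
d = -2.52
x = -1.68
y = -9.97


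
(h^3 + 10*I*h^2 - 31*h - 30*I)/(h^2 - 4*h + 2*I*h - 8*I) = (h^2 + 8*I*h - 15)/(h - 4)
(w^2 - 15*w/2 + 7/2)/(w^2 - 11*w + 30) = (2*w^2 - 15*w + 7)/(2*(w^2 - 11*w + 30))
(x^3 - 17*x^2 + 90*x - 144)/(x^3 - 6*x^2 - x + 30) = (x^2 - 14*x + 48)/(x^2 - 3*x - 10)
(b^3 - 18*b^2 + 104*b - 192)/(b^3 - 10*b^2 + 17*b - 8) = (b^2 - 10*b + 24)/(b^2 - 2*b + 1)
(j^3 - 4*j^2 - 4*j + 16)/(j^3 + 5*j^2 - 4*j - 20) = (j - 4)/(j + 5)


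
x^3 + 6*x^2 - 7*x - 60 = (x - 3)*(x + 4)*(x + 5)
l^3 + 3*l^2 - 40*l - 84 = (l - 6)*(l + 2)*(l + 7)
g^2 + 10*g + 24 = (g + 4)*(g + 6)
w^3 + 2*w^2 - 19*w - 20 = (w - 4)*(w + 1)*(w + 5)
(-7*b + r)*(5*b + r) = -35*b^2 - 2*b*r + r^2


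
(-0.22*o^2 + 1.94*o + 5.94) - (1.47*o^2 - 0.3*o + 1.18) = -1.69*o^2 + 2.24*o + 4.76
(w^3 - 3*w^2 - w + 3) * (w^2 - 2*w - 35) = w^5 - 5*w^4 - 30*w^3 + 110*w^2 + 29*w - 105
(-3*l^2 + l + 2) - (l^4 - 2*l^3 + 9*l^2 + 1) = -l^4 + 2*l^3 - 12*l^2 + l + 1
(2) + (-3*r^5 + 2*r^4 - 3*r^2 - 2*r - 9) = -3*r^5 + 2*r^4 - 3*r^2 - 2*r - 7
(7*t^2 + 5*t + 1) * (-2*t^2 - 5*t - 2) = -14*t^4 - 45*t^3 - 41*t^2 - 15*t - 2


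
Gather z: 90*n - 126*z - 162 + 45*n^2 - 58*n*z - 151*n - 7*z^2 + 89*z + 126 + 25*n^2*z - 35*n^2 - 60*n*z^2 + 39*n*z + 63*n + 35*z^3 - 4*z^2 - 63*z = 10*n^2 + 2*n + 35*z^3 + z^2*(-60*n - 11) + z*(25*n^2 - 19*n - 100) - 36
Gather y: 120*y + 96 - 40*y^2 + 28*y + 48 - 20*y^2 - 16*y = -60*y^2 + 132*y + 144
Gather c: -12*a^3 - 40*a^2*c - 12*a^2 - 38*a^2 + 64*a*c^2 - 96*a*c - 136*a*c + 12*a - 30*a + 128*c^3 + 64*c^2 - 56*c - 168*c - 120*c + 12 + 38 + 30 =-12*a^3 - 50*a^2 - 18*a + 128*c^3 + c^2*(64*a + 64) + c*(-40*a^2 - 232*a - 344) + 80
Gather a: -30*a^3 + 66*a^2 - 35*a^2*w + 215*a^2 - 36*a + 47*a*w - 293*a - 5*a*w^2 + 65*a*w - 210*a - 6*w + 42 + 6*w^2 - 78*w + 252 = -30*a^3 + a^2*(281 - 35*w) + a*(-5*w^2 + 112*w - 539) + 6*w^2 - 84*w + 294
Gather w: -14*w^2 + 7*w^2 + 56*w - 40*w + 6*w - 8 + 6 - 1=-7*w^2 + 22*w - 3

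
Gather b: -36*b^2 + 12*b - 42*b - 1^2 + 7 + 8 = -36*b^2 - 30*b + 14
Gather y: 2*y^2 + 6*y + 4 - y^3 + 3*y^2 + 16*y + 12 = -y^3 + 5*y^2 + 22*y + 16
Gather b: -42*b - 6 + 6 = -42*b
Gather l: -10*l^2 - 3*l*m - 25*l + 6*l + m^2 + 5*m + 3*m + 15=-10*l^2 + l*(-3*m - 19) + m^2 + 8*m + 15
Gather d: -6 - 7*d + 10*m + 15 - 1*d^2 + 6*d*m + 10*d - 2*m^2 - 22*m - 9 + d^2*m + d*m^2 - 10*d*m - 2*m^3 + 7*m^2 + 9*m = d^2*(m - 1) + d*(m^2 - 4*m + 3) - 2*m^3 + 5*m^2 - 3*m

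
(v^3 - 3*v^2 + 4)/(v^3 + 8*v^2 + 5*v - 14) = (v^3 - 3*v^2 + 4)/(v^3 + 8*v^2 + 5*v - 14)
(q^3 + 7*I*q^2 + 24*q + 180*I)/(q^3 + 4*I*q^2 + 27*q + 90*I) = (q + 6*I)/(q + 3*I)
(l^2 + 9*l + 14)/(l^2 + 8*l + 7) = (l + 2)/(l + 1)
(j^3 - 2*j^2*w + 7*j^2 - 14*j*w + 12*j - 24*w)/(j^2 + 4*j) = j - 2*w + 3 - 6*w/j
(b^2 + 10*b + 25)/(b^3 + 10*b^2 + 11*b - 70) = (b + 5)/(b^2 + 5*b - 14)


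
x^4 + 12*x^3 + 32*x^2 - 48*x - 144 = (x - 2)*(x + 2)*(x + 6)^2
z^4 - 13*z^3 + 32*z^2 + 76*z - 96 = (z - 8)*(z - 6)*(z - 1)*(z + 2)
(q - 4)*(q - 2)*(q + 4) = q^3 - 2*q^2 - 16*q + 32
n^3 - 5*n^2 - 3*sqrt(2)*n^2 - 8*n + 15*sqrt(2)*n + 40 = (n - 5)*(n - 4*sqrt(2))*(n + sqrt(2))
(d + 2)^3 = d^3 + 6*d^2 + 12*d + 8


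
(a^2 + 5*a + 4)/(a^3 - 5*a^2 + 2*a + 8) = (a + 4)/(a^2 - 6*a + 8)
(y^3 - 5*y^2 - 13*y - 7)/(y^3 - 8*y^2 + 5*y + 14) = (y + 1)/(y - 2)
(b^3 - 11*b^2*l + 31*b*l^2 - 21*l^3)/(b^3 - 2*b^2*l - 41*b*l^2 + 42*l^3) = (b - 3*l)/(b + 6*l)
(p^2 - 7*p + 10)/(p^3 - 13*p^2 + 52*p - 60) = 1/(p - 6)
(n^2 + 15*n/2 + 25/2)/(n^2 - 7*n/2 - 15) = (n + 5)/(n - 6)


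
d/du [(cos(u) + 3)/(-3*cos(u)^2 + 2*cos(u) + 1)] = (-3*cos(u)^2 - 18*cos(u) + 5)*sin(u)/((cos(u) - 1)^2*(3*cos(u) + 1)^2)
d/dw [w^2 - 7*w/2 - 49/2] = 2*w - 7/2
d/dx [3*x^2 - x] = 6*x - 1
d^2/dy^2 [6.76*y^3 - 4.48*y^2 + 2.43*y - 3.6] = 40.56*y - 8.96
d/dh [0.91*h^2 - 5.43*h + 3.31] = 1.82*h - 5.43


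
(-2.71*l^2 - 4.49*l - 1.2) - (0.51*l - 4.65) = -2.71*l^2 - 5.0*l + 3.45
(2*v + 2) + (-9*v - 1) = 1 - 7*v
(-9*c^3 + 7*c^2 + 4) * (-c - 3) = 9*c^4 + 20*c^3 - 21*c^2 - 4*c - 12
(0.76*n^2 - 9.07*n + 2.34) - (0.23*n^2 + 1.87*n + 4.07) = 0.53*n^2 - 10.94*n - 1.73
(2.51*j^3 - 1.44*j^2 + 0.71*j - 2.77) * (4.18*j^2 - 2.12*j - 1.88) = 10.4918*j^5 - 11.3404*j^4 + 1.3018*j^3 - 10.3766*j^2 + 4.5376*j + 5.2076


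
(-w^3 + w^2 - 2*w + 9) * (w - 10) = -w^4 + 11*w^3 - 12*w^2 + 29*w - 90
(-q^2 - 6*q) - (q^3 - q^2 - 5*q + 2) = -q^3 - q - 2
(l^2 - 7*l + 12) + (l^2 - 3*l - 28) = 2*l^2 - 10*l - 16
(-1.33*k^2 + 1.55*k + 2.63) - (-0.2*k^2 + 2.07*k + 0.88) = -1.13*k^2 - 0.52*k + 1.75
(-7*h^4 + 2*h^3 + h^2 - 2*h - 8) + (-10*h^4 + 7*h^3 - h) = -17*h^4 + 9*h^3 + h^2 - 3*h - 8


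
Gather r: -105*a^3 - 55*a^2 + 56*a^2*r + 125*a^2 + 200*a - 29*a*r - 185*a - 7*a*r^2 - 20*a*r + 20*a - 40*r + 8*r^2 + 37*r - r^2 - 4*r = -105*a^3 + 70*a^2 + 35*a + r^2*(7 - 7*a) + r*(56*a^2 - 49*a - 7)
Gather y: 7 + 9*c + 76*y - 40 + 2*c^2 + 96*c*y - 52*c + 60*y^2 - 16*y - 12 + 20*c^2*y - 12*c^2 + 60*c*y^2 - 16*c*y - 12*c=-10*c^2 - 55*c + y^2*(60*c + 60) + y*(20*c^2 + 80*c + 60) - 45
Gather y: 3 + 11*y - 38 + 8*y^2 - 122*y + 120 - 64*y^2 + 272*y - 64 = -56*y^2 + 161*y + 21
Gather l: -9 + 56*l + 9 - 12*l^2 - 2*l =-12*l^2 + 54*l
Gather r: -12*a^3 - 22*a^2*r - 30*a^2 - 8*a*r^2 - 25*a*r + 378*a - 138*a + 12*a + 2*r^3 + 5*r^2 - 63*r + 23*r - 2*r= -12*a^3 - 30*a^2 + 252*a + 2*r^3 + r^2*(5 - 8*a) + r*(-22*a^2 - 25*a - 42)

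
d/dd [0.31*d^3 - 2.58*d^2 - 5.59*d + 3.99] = 0.93*d^2 - 5.16*d - 5.59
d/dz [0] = 0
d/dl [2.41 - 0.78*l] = -0.780000000000000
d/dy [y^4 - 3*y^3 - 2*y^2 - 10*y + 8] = 4*y^3 - 9*y^2 - 4*y - 10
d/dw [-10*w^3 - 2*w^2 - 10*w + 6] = -30*w^2 - 4*w - 10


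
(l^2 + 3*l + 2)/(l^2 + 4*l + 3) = (l + 2)/(l + 3)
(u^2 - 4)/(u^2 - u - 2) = (u + 2)/(u + 1)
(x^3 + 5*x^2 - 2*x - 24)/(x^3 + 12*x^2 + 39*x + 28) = (x^2 + x - 6)/(x^2 + 8*x + 7)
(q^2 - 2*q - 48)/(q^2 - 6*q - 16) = (q + 6)/(q + 2)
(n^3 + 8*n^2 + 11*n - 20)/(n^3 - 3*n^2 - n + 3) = (n^2 + 9*n + 20)/(n^2 - 2*n - 3)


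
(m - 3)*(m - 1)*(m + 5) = m^3 + m^2 - 17*m + 15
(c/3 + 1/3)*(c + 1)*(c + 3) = c^3/3 + 5*c^2/3 + 7*c/3 + 1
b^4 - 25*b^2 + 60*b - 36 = (b - 3)*(b - 2)*(b - 1)*(b + 6)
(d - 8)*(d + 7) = d^2 - d - 56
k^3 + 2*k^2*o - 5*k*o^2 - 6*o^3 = (k - 2*o)*(k + o)*(k + 3*o)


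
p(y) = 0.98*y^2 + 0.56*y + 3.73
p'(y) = 1.96*y + 0.56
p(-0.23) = 3.65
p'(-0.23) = 0.11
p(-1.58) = 5.29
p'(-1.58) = -2.54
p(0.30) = 3.99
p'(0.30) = 1.15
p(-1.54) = 5.19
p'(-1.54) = -2.46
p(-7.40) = 53.25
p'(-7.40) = -13.94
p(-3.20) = 11.97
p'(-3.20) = -5.71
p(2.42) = 10.82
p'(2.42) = 5.30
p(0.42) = 4.14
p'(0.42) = 1.38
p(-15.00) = 215.83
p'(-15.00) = -28.84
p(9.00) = 88.15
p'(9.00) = 18.20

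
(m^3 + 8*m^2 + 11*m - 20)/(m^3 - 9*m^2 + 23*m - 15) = (m^2 + 9*m + 20)/(m^2 - 8*m + 15)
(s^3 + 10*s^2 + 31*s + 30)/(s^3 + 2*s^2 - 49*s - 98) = (s^2 + 8*s + 15)/(s^2 - 49)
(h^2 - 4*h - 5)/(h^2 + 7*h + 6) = (h - 5)/(h + 6)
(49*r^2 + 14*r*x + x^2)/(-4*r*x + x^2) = (49*r^2 + 14*r*x + x^2)/(x*(-4*r + x))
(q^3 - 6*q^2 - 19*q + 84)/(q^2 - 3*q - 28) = q - 3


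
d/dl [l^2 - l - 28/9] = 2*l - 1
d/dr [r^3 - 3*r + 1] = 3*r^2 - 3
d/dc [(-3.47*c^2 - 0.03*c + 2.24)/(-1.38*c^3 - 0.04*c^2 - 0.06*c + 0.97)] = (-4.7886*c^4 - 0.0828*c^3 + 9.4806*c^2 - 6.5526*c + 0.1053)/(1.9044*c^6 + 0.1104*c^5 + 0.1672*c^4 - 2.6724*c^3 - 0.074*c^2 - 0.1164*c + 0.9409)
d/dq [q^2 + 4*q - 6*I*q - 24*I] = 2*q + 4 - 6*I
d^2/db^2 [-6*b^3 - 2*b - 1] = -36*b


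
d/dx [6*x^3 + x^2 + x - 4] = 18*x^2 + 2*x + 1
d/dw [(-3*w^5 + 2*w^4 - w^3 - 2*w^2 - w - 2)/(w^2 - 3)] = (-9*w^6 + 4*w^5 + 44*w^4 - 24*w^3 + 10*w^2 + 16*w + 3)/(w^4 - 6*w^2 + 9)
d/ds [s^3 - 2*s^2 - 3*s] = 3*s^2 - 4*s - 3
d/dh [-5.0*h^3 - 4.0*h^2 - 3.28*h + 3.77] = -15.0*h^2 - 8.0*h - 3.28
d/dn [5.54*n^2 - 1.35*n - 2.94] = 11.08*n - 1.35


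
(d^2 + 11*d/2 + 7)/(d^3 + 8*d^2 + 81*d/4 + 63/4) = 2*(d + 2)/(2*d^2 + 9*d + 9)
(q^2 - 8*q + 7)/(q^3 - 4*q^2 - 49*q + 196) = (q - 1)/(q^2 + 3*q - 28)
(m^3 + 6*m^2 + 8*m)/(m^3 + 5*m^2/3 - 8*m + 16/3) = 3*m*(m + 2)/(3*m^2 - 7*m + 4)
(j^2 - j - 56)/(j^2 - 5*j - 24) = (j + 7)/(j + 3)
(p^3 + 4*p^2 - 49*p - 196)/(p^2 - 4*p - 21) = (p^2 + 11*p + 28)/(p + 3)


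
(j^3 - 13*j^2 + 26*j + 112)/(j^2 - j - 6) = (j^2 - 15*j + 56)/(j - 3)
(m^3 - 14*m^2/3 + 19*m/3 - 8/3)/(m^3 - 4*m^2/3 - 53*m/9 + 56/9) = 3*(m - 1)/(3*m + 7)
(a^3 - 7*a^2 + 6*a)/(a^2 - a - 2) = a*(-a^2 + 7*a - 6)/(-a^2 + a + 2)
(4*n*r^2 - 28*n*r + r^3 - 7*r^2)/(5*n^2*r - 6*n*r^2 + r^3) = (4*n*r - 28*n + r^2 - 7*r)/(5*n^2 - 6*n*r + r^2)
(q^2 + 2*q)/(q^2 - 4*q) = (q + 2)/(q - 4)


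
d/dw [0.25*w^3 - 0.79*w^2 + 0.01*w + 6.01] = 0.75*w^2 - 1.58*w + 0.01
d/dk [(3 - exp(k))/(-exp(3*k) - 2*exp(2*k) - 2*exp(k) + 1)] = (-2*exp(3*k) + 7*exp(2*k) + 12*exp(k) + 5)*exp(k)/(exp(6*k) + 4*exp(5*k) + 8*exp(4*k) + 6*exp(3*k) - 4*exp(k) + 1)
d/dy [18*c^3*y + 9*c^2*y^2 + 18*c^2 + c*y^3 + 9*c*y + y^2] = 18*c^3 + 18*c^2*y + 3*c*y^2 + 9*c + 2*y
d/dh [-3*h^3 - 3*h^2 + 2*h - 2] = -9*h^2 - 6*h + 2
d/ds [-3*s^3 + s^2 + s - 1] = -9*s^2 + 2*s + 1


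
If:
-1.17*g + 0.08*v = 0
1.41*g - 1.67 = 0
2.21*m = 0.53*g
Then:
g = 1.18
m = 0.28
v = 17.32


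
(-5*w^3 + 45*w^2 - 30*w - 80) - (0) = -5*w^3 + 45*w^2 - 30*w - 80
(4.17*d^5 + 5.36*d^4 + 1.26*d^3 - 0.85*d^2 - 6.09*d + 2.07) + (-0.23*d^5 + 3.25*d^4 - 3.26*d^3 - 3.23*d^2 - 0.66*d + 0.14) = 3.94*d^5 + 8.61*d^4 - 2.0*d^3 - 4.08*d^2 - 6.75*d + 2.21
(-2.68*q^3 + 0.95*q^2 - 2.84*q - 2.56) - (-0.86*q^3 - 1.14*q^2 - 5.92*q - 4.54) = -1.82*q^3 + 2.09*q^2 + 3.08*q + 1.98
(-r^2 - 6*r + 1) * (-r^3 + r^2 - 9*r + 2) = r^5 + 5*r^4 + 2*r^3 + 53*r^2 - 21*r + 2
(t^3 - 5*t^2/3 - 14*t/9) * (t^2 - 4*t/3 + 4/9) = t^5 - 3*t^4 + 10*t^3/9 + 4*t^2/3 - 56*t/81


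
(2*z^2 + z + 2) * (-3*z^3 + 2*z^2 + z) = -6*z^5 + z^4 - 2*z^3 + 5*z^2 + 2*z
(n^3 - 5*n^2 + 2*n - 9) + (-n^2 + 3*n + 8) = n^3 - 6*n^2 + 5*n - 1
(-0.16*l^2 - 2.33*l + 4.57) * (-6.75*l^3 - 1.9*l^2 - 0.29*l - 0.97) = 1.08*l^5 + 16.0315*l^4 - 26.3741*l^3 - 7.8521*l^2 + 0.9348*l - 4.4329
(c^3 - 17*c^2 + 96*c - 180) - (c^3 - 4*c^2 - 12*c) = -13*c^2 + 108*c - 180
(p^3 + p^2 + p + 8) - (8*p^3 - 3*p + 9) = -7*p^3 + p^2 + 4*p - 1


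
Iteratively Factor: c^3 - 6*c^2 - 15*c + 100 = (c - 5)*(c^2 - c - 20) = (c - 5)*(c + 4)*(c - 5)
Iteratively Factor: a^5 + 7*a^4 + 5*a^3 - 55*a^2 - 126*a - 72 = (a + 3)*(a^4 + 4*a^3 - 7*a^2 - 34*a - 24) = (a - 3)*(a + 3)*(a^3 + 7*a^2 + 14*a + 8) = (a - 3)*(a + 2)*(a + 3)*(a^2 + 5*a + 4) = (a - 3)*(a + 1)*(a + 2)*(a + 3)*(a + 4)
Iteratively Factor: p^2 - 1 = (p - 1)*(p + 1)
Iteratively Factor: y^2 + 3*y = (y)*(y + 3)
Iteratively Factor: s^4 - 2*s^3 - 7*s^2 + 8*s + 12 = (s - 2)*(s^3 - 7*s - 6) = (s - 2)*(s + 2)*(s^2 - 2*s - 3) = (s - 3)*(s - 2)*(s + 2)*(s + 1)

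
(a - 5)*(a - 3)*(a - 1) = a^3 - 9*a^2 + 23*a - 15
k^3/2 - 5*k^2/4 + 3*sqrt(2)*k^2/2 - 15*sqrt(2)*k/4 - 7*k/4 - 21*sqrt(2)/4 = (k/2 + 1/2)*(k - 7/2)*(k + 3*sqrt(2))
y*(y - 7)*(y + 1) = y^3 - 6*y^2 - 7*y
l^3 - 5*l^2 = l^2*(l - 5)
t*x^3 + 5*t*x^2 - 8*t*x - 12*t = (x - 2)*(x + 6)*(t*x + t)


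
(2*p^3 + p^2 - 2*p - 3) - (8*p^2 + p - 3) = 2*p^3 - 7*p^2 - 3*p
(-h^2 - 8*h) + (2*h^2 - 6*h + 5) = h^2 - 14*h + 5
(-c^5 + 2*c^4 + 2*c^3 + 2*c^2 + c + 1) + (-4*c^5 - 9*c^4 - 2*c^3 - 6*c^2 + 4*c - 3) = -5*c^5 - 7*c^4 - 4*c^2 + 5*c - 2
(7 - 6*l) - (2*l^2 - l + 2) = -2*l^2 - 5*l + 5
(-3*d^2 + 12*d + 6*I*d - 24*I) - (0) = -3*d^2 + 12*d + 6*I*d - 24*I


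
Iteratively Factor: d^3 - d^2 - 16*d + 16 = (d - 1)*(d^2 - 16) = (d - 1)*(d + 4)*(d - 4)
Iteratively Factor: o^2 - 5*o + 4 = (o - 1)*(o - 4)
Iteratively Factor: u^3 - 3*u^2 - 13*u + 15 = (u + 3)*(u^2 - 6*u + 5) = (u - 1)*(u + 3)*(u - 5)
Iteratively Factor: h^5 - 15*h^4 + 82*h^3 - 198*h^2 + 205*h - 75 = (h - 1)*(h^4 - 14*h^3 + 68*h^2 - 130*h + 75) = (h - 5)*(h - 1)*(h^3 - 9*h^2 + 23*h - 15) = (h - 5)*(h - 3)*(h - 1)*(h^2 - 6*h + 5) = (h - 5)*(h - 3)*(h - 1)^2*(h - 5)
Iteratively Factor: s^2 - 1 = (s - 1)*(s + 1)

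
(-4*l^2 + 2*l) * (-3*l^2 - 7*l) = 12*l^4 + 22*l^3 - 14*l^2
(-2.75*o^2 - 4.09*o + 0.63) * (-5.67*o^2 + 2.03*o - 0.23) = 15.5925*o^4 + 17.6078*o^3 - 11.2423*o^2 + 2.2196*o - 0.1449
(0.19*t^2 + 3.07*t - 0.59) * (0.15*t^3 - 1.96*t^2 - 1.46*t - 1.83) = 0.0285*t^5 + 0.0881*t^4 - 6.3831*t^3 - 3.6735*t^2 - 4.7567*t + 1.0797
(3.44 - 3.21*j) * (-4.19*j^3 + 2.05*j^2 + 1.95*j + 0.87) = 13.4499*j^4 - 20.9941*j^3 + 0.7925*j^2 + 3.9153*j + 2.9928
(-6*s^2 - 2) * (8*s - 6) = -48*s^3 + 36*s^2 - 16*s + 12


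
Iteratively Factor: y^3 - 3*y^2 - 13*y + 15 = (y - 1)*(y^2 - 2*y - 15) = (y - 5)*(y - 1)*(y + 3)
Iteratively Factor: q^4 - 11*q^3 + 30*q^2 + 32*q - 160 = (q - 4)*(q^3 - 7*q^2 + 2*q + 40) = (q - 4)*(q + 2)*(q^2 - 9*q + 20) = (q - 4)^2*(q + 2)*(q - 5)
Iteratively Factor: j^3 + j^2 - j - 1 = (j + 1)*(j^2 - 1) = (j + 1)^2*(j - 1)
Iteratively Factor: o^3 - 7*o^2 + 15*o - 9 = (o - 3)*(o^2 - 4*o + 3) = (o - 3)*(o - 1)*(o - 3)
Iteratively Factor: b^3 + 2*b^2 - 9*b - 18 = (b - 3)*(b^2 + 5*b + 6) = (b - 3)*(b + 3)*(b + 2)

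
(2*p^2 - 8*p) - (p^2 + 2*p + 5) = p^2 - 10*p - 5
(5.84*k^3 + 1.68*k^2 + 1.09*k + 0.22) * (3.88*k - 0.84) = 22.6592*k^4 + 1.6128*k^3 + 2.818*k^2 - 0.0620000000000001*k - 0.1848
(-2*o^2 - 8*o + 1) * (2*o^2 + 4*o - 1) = -4*o^4 - 24*o^3 - 28*o^2 + 12*o - 1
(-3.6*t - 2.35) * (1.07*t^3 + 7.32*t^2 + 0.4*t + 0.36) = -3.852*t^4 - 28.8665*t^3 - 18.642*t^2 - 2.236*t - 0.846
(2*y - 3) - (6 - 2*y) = 4*y - 9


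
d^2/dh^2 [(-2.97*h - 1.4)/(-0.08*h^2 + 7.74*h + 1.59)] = ((45.7516 - 1.4256*h)*(-0.08*h^2 + 7.74*h + 1.59) - (0.16*h - 7.74)*(0.32*h - 15.48)*(2.97*h + 1.4))/(-0.08*h^2 + 7.74*h + 1.59)^3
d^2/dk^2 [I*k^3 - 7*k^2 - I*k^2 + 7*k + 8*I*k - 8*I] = 6*I*k - 14 - 2*I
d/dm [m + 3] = 1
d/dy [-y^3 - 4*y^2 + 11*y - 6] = -3*y^2 - 8*y + 11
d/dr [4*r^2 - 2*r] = 8*r - 2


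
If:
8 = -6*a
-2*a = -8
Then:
No Solution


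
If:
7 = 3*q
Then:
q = 7/3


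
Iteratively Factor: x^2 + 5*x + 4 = (x + 1)*(x + 4)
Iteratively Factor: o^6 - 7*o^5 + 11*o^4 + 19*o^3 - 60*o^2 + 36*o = (o + 2)*(o^5 - 9*o^4 + 29*o^3 - 39*o^2 + 18*o) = (o - 3)*(o + 2)*(o^4 - 6*o^3 + 11*o^2 - 6*o) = o*(o - 3)*(o + 2)*(o^3 - 6*o^2 + 11*o - 6) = o*(o - 3)*(o - 1)*(o + 2)*(o^2 - 5*o + 6) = o*(o - 3)^2*(o - 1)*(o + 2)*(o - 2)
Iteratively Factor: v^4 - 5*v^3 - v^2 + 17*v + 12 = (v - 3)*(v^3 - 2*v^2 - 7*v - 4) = (v - 3)*(v + 1)*(v^2 - 3*v - 4) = (v - 3)*(v + 1)^2*(v - 4)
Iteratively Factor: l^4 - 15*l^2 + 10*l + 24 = (l - 3)*(l^3 + 3*l^2 - 6*l - 8) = (l - 3)*(l + 4)*(l^2 - l - 2) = (l - 3)*(l + 1)*(l + 4)*(l - 2)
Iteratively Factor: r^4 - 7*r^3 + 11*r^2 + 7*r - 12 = (r - 3)*(r^3 - 4*r^2 - r + 4) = (r - 3)*(r + 1)*(r^2 - 5*r + 4) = (r - 4)*(r - 3)*(r + 1)*(r - 1)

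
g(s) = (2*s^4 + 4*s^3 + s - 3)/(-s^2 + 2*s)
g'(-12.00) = 40.17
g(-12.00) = -205.62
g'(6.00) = -29.99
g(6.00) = -144.12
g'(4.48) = -20.72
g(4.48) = -105.02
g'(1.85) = 1385.04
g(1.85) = 171.54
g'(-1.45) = 1.16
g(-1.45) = 1.56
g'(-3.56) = 7.38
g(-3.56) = -6.78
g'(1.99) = 314984.42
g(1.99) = 3109.41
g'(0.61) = 9.89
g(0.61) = -1.42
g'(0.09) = 185.46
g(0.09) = -16.91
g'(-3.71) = 7.92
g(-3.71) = -7.93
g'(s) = (2*s - 2)*(2*s^4 + 4*s^3 + s - 3)/(-s^2 + 2*s)^2 + (8*s^3 + 12*s^2 + 1)/(-s^2 + 2*s) = (-4*s^5 + 8*s^4 + 16*s^3 + s^2 - 6*s + 6)/(s^2*(s^2 - 4*s + 4))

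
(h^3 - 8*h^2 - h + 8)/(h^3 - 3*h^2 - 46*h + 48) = (h + 1)/(h + 6)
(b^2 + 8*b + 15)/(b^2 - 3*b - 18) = (b + 5)/(b - 6)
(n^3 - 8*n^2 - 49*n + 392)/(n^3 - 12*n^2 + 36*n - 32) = (n^2 - 49)/(n^2 - 4*n + 4)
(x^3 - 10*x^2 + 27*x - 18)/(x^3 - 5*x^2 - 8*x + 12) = (x - 3)/(x + 2)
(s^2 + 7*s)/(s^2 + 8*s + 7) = s/(s + 1)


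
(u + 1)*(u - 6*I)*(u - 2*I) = u^3 + u^2 - 8*I*u^2 - 12*u - 8*I*u - 12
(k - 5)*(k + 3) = k^2 - 2*k - 15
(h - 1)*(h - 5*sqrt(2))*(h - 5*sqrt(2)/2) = h^3 - 15*sqrt(2)*h^2/2 - h^2 + 15*sqrt(2)*h/2 + 25*h - 25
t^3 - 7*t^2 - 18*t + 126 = (t - 7)*(t - 3*sqrt(2))*(t + 3*sqrt(2))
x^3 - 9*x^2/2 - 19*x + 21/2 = (x - 7)*(x - 1/2)*(x + 3)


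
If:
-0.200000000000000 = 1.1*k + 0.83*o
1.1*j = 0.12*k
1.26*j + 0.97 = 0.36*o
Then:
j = -0.19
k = -1.72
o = 2.04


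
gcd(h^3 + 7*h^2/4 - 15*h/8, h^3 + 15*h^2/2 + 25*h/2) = h^2 + 5*h/2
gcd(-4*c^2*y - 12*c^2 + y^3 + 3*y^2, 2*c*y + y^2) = 2*c + y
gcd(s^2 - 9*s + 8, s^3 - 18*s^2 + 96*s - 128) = s - 8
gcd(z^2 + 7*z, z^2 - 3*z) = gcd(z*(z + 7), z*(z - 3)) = z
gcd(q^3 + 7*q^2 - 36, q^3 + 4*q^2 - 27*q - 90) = q^2 + 9*q + 18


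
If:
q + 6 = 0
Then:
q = -6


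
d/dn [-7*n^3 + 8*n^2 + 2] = n*(16 - 21*n)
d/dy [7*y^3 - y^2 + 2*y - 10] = 21*y^2 - 2*y + 2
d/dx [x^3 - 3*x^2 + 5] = 3*x*(x - 2)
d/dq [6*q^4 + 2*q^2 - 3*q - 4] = 24*q^3 + 4*q - 3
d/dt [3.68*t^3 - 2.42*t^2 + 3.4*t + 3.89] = 11.04*t^2 - 4.84*t + 3.4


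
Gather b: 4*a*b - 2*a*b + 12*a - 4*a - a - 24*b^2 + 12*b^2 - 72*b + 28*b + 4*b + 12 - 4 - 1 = 7*a - 12*b^2 + b*(2*a - 40) + 7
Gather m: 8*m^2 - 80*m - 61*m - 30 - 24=8*m^2 - 141*m - 54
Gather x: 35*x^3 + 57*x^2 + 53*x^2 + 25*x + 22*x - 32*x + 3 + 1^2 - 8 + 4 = 35*x^3 + 110*x^2 + 15*x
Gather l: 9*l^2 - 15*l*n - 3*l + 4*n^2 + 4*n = 9*l^2 + l*(-15*n - 3) + 4*n^2 + 4*n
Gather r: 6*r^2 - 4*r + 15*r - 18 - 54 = 6*r^2 + 11*r - 72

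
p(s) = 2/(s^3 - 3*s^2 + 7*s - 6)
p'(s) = 2*(-3*s^2 + 6*s - 7)/(s^3 - 3*s^2 + 7*s - 6)^2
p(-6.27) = -0.00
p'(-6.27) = -0.00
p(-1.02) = -0.12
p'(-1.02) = -0.11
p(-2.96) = -0.03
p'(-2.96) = -0.02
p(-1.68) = -0.06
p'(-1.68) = -0.05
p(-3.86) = -0.01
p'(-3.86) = -0.01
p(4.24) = 0.04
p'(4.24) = -0.03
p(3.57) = 0.08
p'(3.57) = -0.07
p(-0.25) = -0.25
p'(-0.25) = -0.27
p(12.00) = 0.00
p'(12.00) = 0.00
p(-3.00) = -0.02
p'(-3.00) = -0.02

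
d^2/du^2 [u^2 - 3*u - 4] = 2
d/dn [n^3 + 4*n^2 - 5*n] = 3*n^2 + 8*n - 5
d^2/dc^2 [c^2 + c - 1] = 2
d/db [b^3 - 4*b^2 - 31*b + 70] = 3*b^2 - 8*b - 31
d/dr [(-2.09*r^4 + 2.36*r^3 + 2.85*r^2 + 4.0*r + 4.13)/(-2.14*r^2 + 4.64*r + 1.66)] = (8.9452*r^5 - 34.1432*r^4 + 8.0232*r^3 + 33.5368*r^2 + 27.1384*r - 12.5232)/(4.5796*r^4 - 19.8592*r^3 + 14.4248*r^2 + 15.4048*r + 2.7556)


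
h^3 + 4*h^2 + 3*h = h*(h + 1)*(h + 3)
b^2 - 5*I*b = b*(b - 5*I)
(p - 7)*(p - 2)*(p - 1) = p^3 - 10*p^2 + 23*p - 14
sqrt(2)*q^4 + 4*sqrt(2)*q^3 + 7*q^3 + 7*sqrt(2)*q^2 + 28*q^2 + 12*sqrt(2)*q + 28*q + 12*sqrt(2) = (q + 2)^2*(q + 3*sqrt(2))*(sqrt(2)*q + 1)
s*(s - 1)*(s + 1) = s^3 - s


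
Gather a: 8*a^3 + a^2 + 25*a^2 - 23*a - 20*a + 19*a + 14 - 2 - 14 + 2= 8*a^3 + 26*a^2 - 24*a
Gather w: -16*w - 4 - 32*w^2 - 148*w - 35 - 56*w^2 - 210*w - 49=-88*w^2 - 374*w - 88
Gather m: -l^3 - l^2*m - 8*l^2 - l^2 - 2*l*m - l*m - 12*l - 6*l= -l^3 - 9*l^2 - 18*l + m*(-l^2 - 3*l)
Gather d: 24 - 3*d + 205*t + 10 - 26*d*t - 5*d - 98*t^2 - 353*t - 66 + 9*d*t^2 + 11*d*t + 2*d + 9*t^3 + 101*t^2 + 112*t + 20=d*(9*t^2 - 15*t - 6) + 9*t^3 + 3*t^2 - 36*t - 12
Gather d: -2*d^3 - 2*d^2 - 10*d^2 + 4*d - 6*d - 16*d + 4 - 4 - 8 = -2*d^3 - 12*d^2 - 18*d - 8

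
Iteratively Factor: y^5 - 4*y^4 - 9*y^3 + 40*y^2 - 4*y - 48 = (y - 2)*(y^4 - 2*y^3 - 13*y^2 + 14*y + 24) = (y - 2)*(y + 1)*(y^3 - 3*y^2 - 10*y + 24) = (y - 2)^2*(y + 1)*(y^2 - y - 12) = (y - 2)^2*(y + 1)*(y + 3)*(y - 4)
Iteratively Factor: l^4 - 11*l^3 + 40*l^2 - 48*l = (l)*(l^3 - 11*l^2 + 40*l - 48) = l*(l - 4)*(l^2 - 7*l + 12) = l*(l - 4)*(l - 3)*(l - 4)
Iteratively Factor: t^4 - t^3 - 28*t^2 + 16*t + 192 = (t - 4)*(t^3 + 3*t^2 - 16*t - 48) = (t - 4)*(t + 4)*(t^2 - t - 12) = (t - 4)^2*(t + 4)*(t + 3)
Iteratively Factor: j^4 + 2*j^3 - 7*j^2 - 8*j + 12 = (j - 1)*(j^3 + 3*j^2 - 4*j - 12) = (j - 1)*(j + 3)*(j^2 - 4) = (j - 2)*(j - 1)*(j + 3)*(j + 2)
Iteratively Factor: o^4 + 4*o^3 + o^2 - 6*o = (o)*(o^3 + 4*o^2 + o - 6) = o*(o + 2)*(o^2 + 2*o - 3) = o*(o + 2)*(o + 3)*(o - 1)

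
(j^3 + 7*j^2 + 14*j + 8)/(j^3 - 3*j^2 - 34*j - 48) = (j^2 + 5*j + 4)/(j^2 - 5*j - 24)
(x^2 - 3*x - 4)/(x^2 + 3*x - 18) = (x^2 - 3*x - 4)/(x^2 + 3*x - 18)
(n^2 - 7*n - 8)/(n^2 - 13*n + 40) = (n + 1)/(n - 5)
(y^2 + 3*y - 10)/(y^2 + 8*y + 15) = (y - 2)/(y + 3)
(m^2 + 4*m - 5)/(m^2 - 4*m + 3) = (m + 5)/(m - 3)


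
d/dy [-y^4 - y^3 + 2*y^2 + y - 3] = -4*y^3 - 3*y^2 + 4*y + 1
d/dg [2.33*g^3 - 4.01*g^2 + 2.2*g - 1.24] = 6.99*g^2 - 8.02*g + 2.2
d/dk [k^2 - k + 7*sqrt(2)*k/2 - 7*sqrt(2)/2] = 2*k - 1 + 7*sqrt(2)/2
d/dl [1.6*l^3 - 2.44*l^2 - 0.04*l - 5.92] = 4.8*l^2 - 4.88*l - 0.04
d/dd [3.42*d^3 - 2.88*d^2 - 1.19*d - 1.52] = 10.26*d^2 - 5.76*d - 1.19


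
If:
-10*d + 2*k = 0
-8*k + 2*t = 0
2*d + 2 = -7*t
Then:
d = -1/71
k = -5/71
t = -20/71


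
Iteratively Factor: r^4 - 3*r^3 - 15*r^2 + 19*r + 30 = (r + 3)*(r^3 - 6*r^2 + 3*r + 10) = (r - 5)*(r + 3)*(r^2 - r - 2) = (r - 5)*(r + 1)*(r + 3)*(r - 2)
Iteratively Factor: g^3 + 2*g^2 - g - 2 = (g + 2)*(g^2 - 1) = (g - 1)*(g + 2)*(g + 1)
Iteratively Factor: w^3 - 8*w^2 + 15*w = (w)*(w^2 - 8*w + 15) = w*(w - 5)*(w - 3)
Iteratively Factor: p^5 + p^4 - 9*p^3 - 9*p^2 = (p + 3)*(p^4 - 2*p^3 - 3*p^2) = (p - 3)*(p + 3)*(p^3 + p^2) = (p - 3)*(p + 1)*(p + 3)*(p^2) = p*(p - 3)*(p + 1)*(p + 3)*(p)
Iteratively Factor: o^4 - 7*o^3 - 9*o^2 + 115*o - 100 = (o - 5)*(o^3 - 2*o^2 - 19*o + 20) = (o - 5)*(o - 1)*(o^2 - o - 20) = (o - 5)^2*(o - 1)*(o + 4)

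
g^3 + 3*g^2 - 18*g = g*(g - 3)*(g + 6)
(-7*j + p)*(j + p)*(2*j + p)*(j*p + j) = -14*j^4*p - 14*j^4 - 19*j^3*p^2 - 19*j^3*p - 4*j^2*p^3 - 4*j^2*p^2 + j*p^4 + j*p^3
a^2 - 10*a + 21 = (a - 7)*(a - 3)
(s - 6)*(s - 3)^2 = s^3 - 12*s^2 + 45*s - 54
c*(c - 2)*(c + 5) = c^3 + 3*c^2 - 10*c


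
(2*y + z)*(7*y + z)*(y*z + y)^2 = 14*y^4*z^2 + 28*y^4*z + 14*y^4 + 9*y^3*z^3 + 18*y^3*z^2 + 9*y^3*z + y^2*z^4 + 2*y^2*z^3 + y^2*z^2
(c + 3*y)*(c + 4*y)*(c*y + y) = c^3*y + 7*c^2*y^2 + c^2*y + 12*c*y^3 + 7*c*y^2 + 12*y^3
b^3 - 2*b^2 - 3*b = b*(b - 3)*(b + 1)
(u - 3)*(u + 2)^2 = u^3 + u^2 - 8*u - 12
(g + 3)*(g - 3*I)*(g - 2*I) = g^3 + 3*g^2 - 5*I*g^2 - 6*g - 15*I*g - 18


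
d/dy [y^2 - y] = 2*y - 1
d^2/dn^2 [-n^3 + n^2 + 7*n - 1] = 2 - 6*n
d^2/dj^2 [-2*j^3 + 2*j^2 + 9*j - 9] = 4 - 12*j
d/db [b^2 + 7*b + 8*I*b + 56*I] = 2*b + 7 + 8*I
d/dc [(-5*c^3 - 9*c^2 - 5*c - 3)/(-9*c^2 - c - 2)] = (45*c^4 + 10*c^3 - 6*c^2 - 18*c + 7)/(81*c^4 + 18*c^3 + 37*c^2 + 4*c + 4)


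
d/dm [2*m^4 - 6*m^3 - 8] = m^2*(8*m - 18)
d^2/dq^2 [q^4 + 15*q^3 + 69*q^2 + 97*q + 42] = 12*q^2 + 90*q + 138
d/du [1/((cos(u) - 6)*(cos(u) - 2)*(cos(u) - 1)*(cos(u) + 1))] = 2*(2*cos(u)^3 - 12*cos(u)^2 + 11*cos(u) + 4)/((cos(u) - 6)^2*(cos(u) - 2)^2*sin(u)^3)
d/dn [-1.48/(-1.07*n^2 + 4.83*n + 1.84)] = (7.1484 - 3.1672*n)/(-1.07*n^2 + 4.83*n + 1.84)^2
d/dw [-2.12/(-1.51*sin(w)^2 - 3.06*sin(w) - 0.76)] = -(6.4024*sin(w) + 6.4872)*cos(w)/(1.51*sin(w)^2 + 3.06*sin(w) + 0.76)^2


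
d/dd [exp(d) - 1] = exp(d)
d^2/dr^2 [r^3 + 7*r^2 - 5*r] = 6*r + 14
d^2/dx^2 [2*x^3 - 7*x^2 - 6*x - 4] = 12*x - 14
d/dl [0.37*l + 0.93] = 0.370000000000000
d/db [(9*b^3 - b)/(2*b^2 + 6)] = (9*b^4 + 82*b^2 - 3)/(2*(b^4 + 6*b^2 + 9))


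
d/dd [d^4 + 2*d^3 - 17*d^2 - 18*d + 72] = 4*d^3 + 6*d^2 - 34*d - 18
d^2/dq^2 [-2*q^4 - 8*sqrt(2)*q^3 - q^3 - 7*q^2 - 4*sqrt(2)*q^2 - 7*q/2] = -24*q^2 - 48*sqrt(2)*q - 6*q - 14 - 8*sqrt(2)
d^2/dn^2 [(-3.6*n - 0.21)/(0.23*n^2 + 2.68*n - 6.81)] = (-(0.46*n + 2.68)*(0.92*n + 5.36)*(3.6*n + 0.21) + (4.968*n + 19.3926)*(0.23*n^2 + 2.68*n - 6.81))/(0.23*n^2 + 2.68*n - 6.81)^3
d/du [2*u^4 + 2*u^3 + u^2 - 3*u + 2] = 8*u^3 + 6*u^2 + 2*u - 3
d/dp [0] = 0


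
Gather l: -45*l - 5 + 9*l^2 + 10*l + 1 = 9*l^2 - 35*l - 4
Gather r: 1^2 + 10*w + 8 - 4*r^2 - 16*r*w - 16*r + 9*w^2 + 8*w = -4*r^2 + r*(-16*w - 16) + 9*w^2 + 18*w + 9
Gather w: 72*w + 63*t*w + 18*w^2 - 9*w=18*w^2 + w*(63*t + 63)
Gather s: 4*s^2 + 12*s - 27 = 4*s^2 + 12*s - 27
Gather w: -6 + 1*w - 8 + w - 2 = 2*w - 16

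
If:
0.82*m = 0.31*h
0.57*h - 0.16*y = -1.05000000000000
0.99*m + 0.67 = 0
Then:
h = -1.79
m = -0.68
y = 0.19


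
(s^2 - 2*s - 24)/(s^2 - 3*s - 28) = (s - 6)/(s - 7)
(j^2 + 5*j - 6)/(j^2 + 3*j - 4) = (j + 6)/(j + 4)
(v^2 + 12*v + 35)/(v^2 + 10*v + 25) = (v + 7)/(v + 5)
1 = 1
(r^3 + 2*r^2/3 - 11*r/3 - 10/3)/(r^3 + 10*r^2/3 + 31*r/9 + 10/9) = 3*(r - 2)/(3*r + 2)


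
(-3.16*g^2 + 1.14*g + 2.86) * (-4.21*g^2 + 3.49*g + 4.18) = 13.3036*g^4 - 15.8278*g^3 - 21.2708*g^2 + 14.7466*g + 11.9548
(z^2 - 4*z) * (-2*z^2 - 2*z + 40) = -2*z^4 + 6*z^3 + 48*z^2 - 160*z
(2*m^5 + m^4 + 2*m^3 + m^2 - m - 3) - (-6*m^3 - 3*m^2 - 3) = 2*m^5 + m^4 + 8*m^3 + 4*m^2 - m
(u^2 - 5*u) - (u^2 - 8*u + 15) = 3*u - 15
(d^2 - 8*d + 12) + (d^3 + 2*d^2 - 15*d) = d^3 + 3*d^2 - 23*d + 12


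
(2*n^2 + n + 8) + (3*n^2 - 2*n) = 5*n^2 - n + 8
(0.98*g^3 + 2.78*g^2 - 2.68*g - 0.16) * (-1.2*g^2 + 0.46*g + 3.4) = -1.176*g^5 - 2.8852*g^4 + 7.8268*g^3 + 8.4112*g^2 - 9.1856*g - 0.544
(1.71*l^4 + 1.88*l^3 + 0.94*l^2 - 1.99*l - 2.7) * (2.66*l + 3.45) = 4.5486*l^5 + 10.9003*l^4 + 8.9864*l^3 - 2.0504*l^2 - 14.0475*l - 9.315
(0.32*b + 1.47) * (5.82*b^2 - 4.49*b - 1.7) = 1.8624*b^3 + 7.1186*b^2 - 7.1443*b - 2.499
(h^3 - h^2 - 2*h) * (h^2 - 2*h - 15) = h^5 - 3*h^4 - 15*h^3 + 19*h^2 + 30*h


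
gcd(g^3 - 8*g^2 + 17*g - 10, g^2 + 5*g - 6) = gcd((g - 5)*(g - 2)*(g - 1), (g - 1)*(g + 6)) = g - 1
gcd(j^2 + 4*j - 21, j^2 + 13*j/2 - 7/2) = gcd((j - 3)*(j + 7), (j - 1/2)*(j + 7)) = j + 7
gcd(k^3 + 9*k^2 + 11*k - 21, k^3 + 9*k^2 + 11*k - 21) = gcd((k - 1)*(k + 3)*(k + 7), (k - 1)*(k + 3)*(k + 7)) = k^3 + 9*k^2 + 11*k - 21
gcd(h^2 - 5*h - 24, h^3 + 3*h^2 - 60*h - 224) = h - 8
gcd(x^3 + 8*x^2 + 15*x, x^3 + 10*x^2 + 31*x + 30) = x^2 + 8*x + 15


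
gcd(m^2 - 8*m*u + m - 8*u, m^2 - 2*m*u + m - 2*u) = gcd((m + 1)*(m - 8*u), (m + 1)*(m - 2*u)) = m + 1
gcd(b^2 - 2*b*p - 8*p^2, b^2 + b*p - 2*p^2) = b + 2*p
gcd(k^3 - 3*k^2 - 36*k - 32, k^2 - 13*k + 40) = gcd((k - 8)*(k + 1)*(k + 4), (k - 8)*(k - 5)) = k - 8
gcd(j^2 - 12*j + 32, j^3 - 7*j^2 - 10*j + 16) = j - 8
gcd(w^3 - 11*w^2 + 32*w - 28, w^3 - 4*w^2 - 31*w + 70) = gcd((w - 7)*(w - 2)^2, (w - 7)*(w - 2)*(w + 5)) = w^2 - 9*w + 14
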